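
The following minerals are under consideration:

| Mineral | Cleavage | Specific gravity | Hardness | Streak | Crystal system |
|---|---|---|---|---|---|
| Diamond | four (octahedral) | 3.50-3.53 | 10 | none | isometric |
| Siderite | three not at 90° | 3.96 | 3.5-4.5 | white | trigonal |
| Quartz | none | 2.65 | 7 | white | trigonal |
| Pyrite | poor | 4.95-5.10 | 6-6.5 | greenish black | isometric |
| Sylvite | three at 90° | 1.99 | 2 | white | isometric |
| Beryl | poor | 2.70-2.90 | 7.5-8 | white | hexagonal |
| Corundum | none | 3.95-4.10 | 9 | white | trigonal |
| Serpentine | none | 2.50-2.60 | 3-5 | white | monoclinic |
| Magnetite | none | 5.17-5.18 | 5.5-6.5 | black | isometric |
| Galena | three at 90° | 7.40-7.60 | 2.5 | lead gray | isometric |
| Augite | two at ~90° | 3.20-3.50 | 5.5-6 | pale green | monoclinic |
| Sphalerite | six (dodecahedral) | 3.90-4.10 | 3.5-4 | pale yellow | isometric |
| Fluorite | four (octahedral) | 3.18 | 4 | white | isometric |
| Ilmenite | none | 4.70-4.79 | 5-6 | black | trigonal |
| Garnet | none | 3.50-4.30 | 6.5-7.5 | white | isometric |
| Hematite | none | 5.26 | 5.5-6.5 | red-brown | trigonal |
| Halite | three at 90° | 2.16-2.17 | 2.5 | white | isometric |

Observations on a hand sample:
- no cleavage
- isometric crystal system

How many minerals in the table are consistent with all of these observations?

No cleavage — leaves Quartz, Corundum, Serpentine, Magnetite, Ilmenite, Garnet, Hematite.
Isometric crystal system — leaves Magnetite, Garnet.
Consistent with every observation: Garnet, Magnetite.
That is 2 minerals.

2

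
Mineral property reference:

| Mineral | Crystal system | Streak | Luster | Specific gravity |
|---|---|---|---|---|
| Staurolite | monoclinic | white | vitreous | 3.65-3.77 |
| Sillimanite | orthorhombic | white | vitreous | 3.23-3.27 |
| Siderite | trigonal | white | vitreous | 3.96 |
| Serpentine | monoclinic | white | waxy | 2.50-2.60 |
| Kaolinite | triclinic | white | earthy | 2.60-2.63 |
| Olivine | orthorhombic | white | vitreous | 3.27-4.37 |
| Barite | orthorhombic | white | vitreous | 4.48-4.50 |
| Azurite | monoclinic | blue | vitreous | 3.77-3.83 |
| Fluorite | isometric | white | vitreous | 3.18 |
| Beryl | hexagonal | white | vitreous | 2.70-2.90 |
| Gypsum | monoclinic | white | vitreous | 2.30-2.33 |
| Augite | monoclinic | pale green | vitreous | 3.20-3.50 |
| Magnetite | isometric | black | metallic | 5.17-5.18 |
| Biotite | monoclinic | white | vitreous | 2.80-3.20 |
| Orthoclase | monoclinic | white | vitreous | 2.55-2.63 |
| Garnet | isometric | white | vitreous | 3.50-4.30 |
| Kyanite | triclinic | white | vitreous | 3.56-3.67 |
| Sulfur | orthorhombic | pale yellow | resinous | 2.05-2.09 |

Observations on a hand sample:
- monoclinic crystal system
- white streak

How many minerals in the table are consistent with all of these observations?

Monoclinic crystal system — leaves Staurolite, Serpentine, Azurite, Gypsum, Augite, Biotite, Orthoclase.
White streak rules out Azurite, Augite.
The minerals that satisfy all observations are Biotite, Gypsum, Orthoclase, Serpentine, Staurolite.
That is 5 minerals.

5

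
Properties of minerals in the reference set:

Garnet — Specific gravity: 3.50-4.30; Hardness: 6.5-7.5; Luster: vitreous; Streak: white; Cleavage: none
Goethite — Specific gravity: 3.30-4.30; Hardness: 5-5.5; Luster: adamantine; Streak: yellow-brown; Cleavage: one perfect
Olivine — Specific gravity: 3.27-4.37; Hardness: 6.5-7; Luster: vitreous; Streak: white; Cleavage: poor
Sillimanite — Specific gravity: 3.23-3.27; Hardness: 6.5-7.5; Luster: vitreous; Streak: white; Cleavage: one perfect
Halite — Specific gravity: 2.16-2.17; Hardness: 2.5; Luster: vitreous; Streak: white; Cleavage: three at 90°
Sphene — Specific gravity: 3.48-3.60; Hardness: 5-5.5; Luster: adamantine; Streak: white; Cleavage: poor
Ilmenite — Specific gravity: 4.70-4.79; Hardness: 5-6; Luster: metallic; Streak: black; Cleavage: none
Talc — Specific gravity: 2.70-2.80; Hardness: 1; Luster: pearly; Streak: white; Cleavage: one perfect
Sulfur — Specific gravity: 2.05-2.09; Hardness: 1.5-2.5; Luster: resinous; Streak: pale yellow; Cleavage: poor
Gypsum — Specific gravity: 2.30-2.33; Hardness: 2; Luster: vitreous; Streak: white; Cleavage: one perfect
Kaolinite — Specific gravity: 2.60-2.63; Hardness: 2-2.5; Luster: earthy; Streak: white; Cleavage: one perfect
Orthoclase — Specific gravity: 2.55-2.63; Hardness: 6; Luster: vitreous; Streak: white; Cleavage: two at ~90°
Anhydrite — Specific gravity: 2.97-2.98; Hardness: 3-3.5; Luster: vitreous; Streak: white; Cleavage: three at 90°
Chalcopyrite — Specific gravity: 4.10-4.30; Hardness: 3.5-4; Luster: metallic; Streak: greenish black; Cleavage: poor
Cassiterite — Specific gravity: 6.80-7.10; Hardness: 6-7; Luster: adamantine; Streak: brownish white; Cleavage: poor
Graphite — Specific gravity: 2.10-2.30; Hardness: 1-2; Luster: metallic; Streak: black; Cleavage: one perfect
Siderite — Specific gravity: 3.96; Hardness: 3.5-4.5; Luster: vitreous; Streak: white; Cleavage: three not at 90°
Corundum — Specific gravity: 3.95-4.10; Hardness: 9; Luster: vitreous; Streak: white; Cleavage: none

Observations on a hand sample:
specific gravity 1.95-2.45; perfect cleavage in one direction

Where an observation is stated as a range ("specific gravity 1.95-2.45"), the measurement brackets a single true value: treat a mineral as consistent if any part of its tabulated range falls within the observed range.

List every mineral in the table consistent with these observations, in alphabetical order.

Graphite, Gypsum

Specific gravity 1.95-2.45: only Halite, Sulfur, Gypsum, Graphite remain.
Perfect cleavage in one direction eliminates Halite, Sulfur.
Remaining candidates: Graphite, Gypsum.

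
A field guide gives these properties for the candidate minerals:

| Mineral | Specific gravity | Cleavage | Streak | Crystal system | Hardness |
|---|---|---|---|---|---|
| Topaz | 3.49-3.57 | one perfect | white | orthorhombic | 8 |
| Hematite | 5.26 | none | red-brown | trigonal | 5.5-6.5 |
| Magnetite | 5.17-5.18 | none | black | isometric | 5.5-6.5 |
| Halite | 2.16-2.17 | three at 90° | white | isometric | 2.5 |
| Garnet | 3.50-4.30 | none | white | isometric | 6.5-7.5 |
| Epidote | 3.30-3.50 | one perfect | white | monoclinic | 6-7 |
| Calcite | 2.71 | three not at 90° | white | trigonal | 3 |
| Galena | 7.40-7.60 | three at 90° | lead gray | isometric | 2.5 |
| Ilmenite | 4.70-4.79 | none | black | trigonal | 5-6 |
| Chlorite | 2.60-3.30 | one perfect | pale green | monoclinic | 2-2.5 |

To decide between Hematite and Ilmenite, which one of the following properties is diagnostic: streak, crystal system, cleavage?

Streak: Hematite red-brown, Ilmenite black — these differ.
Crystal system: both trigonal — identical.
Cleavage: both none — identical.
Only streak differs between Hematite and Ilmenite among the listed tests.

streak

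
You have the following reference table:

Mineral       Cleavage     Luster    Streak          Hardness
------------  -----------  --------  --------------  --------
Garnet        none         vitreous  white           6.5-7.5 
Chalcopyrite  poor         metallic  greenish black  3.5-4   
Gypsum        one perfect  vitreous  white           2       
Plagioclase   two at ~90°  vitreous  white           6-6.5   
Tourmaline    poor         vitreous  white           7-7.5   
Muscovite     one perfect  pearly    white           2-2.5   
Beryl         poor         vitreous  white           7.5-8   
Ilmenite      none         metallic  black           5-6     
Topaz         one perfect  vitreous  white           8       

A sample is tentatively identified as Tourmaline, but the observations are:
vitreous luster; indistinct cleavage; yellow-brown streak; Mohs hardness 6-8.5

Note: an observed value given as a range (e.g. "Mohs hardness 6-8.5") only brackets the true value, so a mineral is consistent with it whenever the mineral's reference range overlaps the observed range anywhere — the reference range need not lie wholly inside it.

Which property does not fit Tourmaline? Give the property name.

streak

Vitreous luster: Tourmaline has vitreous luster — consistent.
Indistinct cleavage: Tourmaline has cleavage poor — consistent.
Yellow-brown streak: Tourmaline has white streak — inconsistent.
Mohs hardness 6-8.5: Tourmaline has hardness 7-7.5 — consistent.
Only the streak is inconsistent.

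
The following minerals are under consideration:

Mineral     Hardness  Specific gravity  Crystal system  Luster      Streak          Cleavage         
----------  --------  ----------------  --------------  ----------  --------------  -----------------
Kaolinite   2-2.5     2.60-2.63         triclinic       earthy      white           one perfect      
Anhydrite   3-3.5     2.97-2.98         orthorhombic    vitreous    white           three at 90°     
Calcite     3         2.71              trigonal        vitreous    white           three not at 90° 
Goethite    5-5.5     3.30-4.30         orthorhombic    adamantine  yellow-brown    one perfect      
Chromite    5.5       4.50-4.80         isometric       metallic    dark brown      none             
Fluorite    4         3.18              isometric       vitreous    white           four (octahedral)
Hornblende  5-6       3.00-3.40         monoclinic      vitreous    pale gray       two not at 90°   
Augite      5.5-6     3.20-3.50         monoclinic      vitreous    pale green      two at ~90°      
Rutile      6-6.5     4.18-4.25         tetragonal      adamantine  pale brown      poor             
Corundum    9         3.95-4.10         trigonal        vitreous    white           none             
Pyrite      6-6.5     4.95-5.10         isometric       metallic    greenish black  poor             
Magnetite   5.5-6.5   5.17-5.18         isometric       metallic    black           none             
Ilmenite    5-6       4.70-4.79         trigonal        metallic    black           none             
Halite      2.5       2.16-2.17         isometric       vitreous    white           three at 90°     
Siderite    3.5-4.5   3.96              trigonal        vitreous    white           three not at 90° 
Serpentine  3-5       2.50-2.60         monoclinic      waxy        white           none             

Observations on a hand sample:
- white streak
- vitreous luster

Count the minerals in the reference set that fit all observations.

White streak — Kaolinite, Anhydrite, Calcite, Fluorite, Corundum, Halite, Siderite, Serpentine remain.
Vitreous luster eliminates Kaolinite, Serpentine.
Consistent with every observation: Anhydrite, Calcite, Corundum, Fluorite, Halite, Siderite.
That is 6 minerals.

6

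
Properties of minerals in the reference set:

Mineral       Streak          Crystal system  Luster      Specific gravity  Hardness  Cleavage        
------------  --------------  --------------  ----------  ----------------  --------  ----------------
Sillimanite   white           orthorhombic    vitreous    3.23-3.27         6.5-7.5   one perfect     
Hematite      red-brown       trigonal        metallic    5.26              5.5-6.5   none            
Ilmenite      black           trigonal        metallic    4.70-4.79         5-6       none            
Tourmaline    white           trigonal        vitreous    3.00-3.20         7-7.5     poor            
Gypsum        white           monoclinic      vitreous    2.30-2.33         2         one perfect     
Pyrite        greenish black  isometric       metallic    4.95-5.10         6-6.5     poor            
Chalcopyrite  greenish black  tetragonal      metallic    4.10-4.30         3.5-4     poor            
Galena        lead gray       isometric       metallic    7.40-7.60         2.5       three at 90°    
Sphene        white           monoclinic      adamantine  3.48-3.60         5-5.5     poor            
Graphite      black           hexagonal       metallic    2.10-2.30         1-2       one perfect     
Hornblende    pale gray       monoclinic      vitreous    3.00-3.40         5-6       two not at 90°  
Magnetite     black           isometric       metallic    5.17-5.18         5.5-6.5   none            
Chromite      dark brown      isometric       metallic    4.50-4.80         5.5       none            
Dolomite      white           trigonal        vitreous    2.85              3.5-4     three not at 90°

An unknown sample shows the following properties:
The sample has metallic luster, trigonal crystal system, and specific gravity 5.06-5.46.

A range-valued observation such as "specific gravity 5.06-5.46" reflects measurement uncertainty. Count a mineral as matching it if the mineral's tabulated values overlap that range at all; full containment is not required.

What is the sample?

Hematite

Metallic luster rules out Sillimanite, Tourmaline, Gypsum, Sphene, Hornblende, Dolomite.
Trigonal crystal system — only Hematite, Ilmenite remain.
Specific gravity 5.06-5.46 eliminates Ilmenite.
Hematite is the sole remaining match.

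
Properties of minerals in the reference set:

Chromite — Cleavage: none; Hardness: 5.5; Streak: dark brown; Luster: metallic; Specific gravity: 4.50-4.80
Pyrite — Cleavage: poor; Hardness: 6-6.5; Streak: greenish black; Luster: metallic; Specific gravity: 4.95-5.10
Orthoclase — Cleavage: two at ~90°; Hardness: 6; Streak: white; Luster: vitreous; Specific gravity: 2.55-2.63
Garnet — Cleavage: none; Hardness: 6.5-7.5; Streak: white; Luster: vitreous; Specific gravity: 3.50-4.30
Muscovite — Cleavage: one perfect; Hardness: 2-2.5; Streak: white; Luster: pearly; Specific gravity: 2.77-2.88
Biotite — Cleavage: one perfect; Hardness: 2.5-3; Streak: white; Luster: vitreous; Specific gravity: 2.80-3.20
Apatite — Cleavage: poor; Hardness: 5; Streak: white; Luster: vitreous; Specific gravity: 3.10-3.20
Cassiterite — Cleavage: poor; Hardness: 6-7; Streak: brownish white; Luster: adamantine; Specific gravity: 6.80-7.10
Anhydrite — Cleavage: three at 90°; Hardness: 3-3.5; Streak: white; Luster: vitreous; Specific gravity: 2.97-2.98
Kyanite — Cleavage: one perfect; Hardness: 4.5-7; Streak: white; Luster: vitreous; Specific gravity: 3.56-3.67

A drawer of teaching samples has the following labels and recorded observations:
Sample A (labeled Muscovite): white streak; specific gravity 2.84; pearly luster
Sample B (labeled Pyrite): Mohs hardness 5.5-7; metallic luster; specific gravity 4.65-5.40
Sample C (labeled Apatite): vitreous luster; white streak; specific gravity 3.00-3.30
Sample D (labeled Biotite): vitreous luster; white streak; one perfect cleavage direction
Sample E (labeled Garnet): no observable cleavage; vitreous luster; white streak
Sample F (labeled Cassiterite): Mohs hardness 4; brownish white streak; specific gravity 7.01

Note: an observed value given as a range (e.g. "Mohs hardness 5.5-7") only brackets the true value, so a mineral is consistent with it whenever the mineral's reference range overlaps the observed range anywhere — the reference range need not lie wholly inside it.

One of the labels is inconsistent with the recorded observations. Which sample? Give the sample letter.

Sample A: every observation is compatible with the reference values for Muscovite.
Sample B: every observation is compatible with the reference values for Pyrite.
Sample C: every observation is compatible with the reference values for Apatite.
Sample D: every observation is compatible with the reference values for Biotite.
Sample E: every observation is compatible with the reference values for Garnet.
Sample F: Mohs hardness 4 is outside the reference for Cassiterite (hardness 6-7) — mislabeled.
Sample F is the mislabeled one.

F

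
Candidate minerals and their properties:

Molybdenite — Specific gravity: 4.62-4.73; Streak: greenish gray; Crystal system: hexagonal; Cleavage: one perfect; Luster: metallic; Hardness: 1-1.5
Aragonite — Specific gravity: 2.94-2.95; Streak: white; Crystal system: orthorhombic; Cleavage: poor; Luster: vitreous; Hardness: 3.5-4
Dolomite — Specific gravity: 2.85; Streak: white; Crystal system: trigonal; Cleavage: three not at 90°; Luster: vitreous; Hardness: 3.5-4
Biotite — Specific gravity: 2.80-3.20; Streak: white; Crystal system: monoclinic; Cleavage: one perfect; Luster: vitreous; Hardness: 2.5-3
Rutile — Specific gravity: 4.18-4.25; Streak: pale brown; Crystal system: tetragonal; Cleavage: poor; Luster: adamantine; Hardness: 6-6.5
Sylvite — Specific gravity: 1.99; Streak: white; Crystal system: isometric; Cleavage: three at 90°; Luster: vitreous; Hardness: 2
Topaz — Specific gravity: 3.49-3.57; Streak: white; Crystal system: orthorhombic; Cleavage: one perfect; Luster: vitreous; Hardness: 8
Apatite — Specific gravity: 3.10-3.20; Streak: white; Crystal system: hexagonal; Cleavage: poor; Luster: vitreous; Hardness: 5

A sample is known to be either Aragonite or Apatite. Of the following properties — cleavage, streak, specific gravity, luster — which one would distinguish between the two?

Cleavage: both poor — shared.
Streak: both white — shared.
Specific gravity: Aragonite 2.94-2.95, Apatite 3.10-3.20 — different.
Luster: both vitreous — shared.
Only specific gravity differs between Aragonite and Apatite among the listed tests.

specific gravity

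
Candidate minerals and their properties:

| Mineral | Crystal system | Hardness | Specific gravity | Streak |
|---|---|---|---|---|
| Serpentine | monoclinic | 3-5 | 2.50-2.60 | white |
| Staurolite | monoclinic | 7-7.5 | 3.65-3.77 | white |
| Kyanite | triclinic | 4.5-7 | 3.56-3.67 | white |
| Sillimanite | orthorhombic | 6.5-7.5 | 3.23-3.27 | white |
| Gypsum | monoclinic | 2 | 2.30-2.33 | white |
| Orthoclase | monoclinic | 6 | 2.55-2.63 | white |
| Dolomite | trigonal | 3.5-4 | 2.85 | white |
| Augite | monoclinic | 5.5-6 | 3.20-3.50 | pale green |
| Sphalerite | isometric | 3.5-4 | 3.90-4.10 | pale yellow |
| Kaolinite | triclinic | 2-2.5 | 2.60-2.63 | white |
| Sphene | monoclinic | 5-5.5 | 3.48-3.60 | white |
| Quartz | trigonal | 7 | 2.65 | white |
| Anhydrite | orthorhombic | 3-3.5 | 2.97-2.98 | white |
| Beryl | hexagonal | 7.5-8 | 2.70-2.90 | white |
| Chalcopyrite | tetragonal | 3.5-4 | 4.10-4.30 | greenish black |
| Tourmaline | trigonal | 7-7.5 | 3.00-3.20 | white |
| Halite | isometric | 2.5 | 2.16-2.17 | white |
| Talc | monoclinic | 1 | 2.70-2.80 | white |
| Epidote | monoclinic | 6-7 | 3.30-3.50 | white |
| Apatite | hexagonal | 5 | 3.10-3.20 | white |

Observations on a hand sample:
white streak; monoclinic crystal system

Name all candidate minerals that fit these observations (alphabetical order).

Epidote, Gypsum, Orthoclase, Serpentine, Sphene, Staurolite, Talc

White streak rules out Augite, Sphalerite, Chalcopyrite.
Monoclinic crystal system: Serpentine, Staurolite, Gypsum, Orthoclase, Sphene, Talc, Epidote remain.
Remaining candidates: Epidote, Gypsum, Orthoclase, Serpentine, Sphene, Staurolite, Talc.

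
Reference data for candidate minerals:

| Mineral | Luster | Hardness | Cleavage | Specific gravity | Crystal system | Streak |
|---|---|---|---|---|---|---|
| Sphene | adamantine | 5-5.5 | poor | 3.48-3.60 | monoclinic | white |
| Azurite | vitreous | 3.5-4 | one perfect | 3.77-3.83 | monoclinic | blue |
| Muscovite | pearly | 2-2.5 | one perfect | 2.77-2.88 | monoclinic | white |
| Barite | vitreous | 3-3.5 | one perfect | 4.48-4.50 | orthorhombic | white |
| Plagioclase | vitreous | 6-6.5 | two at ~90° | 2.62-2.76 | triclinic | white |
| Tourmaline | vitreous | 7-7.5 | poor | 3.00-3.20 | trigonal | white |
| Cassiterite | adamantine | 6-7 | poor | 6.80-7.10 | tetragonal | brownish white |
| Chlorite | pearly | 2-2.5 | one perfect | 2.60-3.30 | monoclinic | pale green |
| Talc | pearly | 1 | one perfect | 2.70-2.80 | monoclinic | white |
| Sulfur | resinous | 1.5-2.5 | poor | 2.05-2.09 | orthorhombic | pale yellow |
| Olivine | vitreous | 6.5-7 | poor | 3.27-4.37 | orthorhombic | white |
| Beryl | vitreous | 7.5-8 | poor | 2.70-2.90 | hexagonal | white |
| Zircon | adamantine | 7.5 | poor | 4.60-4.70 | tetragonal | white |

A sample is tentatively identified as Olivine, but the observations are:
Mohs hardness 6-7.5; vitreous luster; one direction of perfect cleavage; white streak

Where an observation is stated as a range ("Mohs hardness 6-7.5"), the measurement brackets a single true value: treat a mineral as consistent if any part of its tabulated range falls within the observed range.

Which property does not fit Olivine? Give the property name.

Mohs hardness 6-7.5: Olivine has hardness 6.5-7 — consistent.
Vitreous luster: Olivine has vitreous luster — consistent.
One direction of perfect cleavage: Olivine has cleavage poor — outside the reference range.
White streak: Olivine has white streak — consistent.
Only the cleavage is inconsistent.

cleavage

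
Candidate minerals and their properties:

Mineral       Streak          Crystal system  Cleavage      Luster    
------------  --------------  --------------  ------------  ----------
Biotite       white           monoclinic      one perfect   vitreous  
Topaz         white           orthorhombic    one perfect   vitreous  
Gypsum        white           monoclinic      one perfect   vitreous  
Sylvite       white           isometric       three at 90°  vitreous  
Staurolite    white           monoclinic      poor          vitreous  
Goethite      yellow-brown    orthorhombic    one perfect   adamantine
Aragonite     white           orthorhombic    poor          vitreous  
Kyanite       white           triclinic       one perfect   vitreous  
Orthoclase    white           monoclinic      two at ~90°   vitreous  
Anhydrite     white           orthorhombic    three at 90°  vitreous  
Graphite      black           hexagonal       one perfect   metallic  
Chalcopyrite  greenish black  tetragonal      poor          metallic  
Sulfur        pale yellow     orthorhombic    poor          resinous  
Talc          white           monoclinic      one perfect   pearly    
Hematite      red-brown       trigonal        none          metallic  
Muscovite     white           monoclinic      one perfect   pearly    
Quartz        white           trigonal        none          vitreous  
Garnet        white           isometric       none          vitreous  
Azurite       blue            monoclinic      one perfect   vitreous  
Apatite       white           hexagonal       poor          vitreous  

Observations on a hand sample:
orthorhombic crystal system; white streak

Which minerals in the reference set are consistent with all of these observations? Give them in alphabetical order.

Orthorhombic crystal system: leaves Topaz, Goethite, Aragonite, Anhydrite, Sulfur.
White streak is inconsistent with Goethite, Sulfur.
Remaining candidates: Anhydrite, Aragonite, Topaz.

Anhydrite, Aragonite, Topaz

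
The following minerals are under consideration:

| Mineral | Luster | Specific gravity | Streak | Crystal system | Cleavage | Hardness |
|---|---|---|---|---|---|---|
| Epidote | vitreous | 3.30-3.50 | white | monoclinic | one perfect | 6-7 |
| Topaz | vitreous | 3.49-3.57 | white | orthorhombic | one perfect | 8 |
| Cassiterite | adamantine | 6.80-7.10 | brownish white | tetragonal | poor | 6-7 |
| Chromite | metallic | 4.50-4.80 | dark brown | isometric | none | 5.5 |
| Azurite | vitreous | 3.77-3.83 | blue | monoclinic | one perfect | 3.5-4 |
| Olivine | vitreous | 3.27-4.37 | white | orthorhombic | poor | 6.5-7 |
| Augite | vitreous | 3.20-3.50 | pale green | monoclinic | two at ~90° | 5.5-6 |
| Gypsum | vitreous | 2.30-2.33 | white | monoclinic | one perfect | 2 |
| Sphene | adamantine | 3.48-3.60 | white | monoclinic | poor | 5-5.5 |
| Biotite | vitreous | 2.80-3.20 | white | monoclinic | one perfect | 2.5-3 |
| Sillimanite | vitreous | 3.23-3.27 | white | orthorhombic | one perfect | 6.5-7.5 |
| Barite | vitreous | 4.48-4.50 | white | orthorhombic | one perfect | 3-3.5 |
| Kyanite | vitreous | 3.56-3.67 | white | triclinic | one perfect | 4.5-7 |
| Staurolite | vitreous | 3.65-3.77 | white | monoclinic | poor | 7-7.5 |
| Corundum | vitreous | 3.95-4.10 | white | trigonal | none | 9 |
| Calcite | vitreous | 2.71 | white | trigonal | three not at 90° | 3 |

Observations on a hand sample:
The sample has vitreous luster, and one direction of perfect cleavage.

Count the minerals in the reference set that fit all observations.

8

Vitreous luster eliminates Cassiterite, Chromite, Sphene.
One direction of perfect cleavage excludes Olivine, Augite, Staurolite, Corundum, Calcite.
Consistent with every observation: Azurite, Barite, Biotite, Epidote, Gypsum, Kyanite, Sillimanite, Topaz.
That is 8 minerals.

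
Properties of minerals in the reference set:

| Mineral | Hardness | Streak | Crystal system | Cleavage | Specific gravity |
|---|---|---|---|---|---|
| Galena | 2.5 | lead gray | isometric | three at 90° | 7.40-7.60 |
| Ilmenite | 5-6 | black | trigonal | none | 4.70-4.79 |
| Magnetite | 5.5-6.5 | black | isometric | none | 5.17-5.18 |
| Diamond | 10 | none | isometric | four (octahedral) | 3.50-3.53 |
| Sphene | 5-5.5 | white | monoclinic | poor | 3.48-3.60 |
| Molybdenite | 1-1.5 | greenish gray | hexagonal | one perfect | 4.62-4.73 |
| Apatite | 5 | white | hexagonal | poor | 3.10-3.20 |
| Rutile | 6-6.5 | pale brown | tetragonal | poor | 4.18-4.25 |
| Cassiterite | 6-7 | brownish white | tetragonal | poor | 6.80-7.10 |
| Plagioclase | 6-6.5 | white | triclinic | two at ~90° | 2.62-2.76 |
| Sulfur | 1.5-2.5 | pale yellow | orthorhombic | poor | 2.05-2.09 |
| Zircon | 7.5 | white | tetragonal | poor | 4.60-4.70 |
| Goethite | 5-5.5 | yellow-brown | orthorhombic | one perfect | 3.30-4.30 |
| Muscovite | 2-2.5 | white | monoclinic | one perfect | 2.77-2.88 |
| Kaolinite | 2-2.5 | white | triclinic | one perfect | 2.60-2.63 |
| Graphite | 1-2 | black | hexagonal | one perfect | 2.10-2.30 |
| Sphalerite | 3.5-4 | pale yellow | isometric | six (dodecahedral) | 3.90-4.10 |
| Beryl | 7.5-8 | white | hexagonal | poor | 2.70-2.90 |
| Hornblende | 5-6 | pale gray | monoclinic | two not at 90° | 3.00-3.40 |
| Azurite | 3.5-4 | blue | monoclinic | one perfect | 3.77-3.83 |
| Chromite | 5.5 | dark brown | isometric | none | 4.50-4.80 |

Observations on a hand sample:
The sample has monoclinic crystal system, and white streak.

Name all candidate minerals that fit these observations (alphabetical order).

Muscovite, Sphene

Monoclinic crystal system — narrows the field to Sphene, Muscovite, Hornblende, Azurite.
White streak rules out Hornblende, Azurite.
The minerals that satisfy all observations are Muscovite, Sphene.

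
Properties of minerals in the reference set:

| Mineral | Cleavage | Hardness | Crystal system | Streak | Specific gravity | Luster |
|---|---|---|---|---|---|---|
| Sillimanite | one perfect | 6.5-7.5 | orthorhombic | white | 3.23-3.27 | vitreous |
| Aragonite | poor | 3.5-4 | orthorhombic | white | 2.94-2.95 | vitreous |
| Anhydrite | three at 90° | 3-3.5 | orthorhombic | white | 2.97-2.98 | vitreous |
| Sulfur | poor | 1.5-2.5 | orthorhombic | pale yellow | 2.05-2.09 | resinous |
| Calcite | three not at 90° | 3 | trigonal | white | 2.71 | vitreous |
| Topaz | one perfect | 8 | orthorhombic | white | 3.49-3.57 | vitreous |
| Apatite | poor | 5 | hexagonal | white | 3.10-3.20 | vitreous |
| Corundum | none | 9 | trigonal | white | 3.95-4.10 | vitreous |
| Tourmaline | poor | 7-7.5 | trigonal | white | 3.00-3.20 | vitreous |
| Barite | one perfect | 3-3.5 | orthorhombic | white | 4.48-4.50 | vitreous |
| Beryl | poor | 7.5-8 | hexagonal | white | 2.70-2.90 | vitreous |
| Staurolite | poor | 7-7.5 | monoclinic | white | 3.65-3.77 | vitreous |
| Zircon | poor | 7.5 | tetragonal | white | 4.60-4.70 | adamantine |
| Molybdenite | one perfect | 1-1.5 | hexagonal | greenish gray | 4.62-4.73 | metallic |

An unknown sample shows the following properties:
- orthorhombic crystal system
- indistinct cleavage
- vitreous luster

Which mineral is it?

Orthorhombic crystal system: only Sillimanite, Aragonite, Anhydrite, Sulfur, Topaz, Barite remain.
Indistinct cleavage: only Aragonite, Sulfur remain.
Vitreous luster rules out Sulfur.
Aragonite is the sole remaining match.

Aragonite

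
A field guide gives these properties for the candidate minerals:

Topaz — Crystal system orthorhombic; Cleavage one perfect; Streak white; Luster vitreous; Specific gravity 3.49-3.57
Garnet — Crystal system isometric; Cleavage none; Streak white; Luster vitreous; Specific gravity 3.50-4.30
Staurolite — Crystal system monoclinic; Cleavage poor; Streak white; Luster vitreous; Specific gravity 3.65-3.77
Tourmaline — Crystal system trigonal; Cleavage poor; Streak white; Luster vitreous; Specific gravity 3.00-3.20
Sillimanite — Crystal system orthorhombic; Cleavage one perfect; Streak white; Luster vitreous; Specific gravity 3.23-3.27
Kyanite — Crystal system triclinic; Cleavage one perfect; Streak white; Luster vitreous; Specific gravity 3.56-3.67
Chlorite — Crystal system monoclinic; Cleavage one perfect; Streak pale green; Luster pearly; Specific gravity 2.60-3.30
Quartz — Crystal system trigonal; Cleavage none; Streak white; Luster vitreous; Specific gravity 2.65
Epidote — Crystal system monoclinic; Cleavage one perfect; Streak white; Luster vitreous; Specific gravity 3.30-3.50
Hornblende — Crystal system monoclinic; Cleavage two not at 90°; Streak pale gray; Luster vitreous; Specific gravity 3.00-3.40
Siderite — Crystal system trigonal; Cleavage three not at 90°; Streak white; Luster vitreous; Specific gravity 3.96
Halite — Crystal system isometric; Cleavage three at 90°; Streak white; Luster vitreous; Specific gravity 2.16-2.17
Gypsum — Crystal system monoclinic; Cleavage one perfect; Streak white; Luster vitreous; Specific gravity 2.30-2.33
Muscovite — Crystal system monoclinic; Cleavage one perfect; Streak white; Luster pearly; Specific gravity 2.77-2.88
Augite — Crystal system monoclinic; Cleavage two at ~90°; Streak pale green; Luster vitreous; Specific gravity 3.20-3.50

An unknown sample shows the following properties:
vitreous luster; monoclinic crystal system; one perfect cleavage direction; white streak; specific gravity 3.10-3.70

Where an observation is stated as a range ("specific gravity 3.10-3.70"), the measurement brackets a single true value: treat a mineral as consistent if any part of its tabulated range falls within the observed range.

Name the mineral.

Vitreous luster rules out Chlorite, Muscovite.
Monoclinic crystal system: leaves Staurolite, Epidote, Hornblende, Gypsum, Augite.
One perfect cleavage direction: leaves Epidote, Gypsum.
White streak: all remaining candidates fit.
Specific gravity 3.10-3.70 excludes Gypsum.
The only mineral consistent with every observation is Epidote.

Epidote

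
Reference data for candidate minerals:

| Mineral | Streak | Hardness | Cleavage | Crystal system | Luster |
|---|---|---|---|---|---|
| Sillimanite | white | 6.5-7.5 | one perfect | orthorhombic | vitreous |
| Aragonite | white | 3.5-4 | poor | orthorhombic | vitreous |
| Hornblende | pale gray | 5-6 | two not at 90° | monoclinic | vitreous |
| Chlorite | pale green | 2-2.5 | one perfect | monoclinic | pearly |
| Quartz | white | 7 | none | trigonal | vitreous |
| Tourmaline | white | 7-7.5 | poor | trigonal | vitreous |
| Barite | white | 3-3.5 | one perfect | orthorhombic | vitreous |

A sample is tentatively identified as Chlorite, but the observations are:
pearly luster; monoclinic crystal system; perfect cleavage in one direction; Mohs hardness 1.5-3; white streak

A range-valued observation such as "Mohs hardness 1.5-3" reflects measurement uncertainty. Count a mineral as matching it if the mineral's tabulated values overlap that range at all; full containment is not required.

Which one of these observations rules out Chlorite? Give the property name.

Pearly luster: Chlorite has pearly luster — matches.
Monoclinic crystal system: Chlorite has monoclinic system — matches.
Perfect cleavage in one direction: Chlorite has cleavage one perfect — matches.
Mohs hardness 1.5-3: Chlorite has hardness 2-2.5 — matches.
White streak: Chlorite has pale green streak — does not match.
The streak is the one property that does not fit.

streak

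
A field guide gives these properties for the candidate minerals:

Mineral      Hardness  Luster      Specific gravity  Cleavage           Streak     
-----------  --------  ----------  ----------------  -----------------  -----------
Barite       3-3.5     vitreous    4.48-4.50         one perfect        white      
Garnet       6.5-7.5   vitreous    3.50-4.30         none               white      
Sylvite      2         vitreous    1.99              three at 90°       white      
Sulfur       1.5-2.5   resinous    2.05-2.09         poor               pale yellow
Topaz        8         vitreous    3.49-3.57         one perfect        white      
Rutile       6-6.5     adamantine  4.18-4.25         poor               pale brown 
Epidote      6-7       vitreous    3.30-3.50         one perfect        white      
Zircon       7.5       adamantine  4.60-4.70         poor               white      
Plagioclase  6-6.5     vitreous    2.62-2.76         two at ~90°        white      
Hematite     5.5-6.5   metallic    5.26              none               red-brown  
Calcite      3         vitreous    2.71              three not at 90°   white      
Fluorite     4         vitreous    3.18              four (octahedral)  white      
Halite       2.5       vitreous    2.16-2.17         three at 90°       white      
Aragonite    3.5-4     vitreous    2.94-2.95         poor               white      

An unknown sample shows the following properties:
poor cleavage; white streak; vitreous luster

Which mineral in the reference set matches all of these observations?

Poor cleavage: Sulfur, Rutile, Zircon, Aragonite remain.
White streak excludes Sulfur, Rutile.
Vitreous luster is inconsistent with Zircon.
The only mineral consistent with every observation is Aragonite.

Aragonite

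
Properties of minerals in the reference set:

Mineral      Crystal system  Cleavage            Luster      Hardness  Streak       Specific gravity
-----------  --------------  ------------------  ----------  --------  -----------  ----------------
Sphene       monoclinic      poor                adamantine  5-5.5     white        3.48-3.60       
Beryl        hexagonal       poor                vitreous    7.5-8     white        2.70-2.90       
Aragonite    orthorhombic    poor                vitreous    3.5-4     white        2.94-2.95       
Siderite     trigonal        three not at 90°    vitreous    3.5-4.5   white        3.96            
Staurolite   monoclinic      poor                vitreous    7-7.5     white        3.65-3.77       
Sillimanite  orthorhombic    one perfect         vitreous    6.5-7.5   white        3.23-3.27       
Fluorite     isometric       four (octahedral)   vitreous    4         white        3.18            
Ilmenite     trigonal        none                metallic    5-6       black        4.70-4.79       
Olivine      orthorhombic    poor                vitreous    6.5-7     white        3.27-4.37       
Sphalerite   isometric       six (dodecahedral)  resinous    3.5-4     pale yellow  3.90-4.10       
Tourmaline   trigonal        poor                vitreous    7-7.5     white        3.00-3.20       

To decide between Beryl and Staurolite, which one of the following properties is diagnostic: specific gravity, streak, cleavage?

specific gravity

Specific gravity: Beryl 2.70-2.90, Staurolite 3.65-3.77 — different.
Streak: both white — identical.
Cleavage: both poor — identical.
Specific gravity is the diagnostic property here.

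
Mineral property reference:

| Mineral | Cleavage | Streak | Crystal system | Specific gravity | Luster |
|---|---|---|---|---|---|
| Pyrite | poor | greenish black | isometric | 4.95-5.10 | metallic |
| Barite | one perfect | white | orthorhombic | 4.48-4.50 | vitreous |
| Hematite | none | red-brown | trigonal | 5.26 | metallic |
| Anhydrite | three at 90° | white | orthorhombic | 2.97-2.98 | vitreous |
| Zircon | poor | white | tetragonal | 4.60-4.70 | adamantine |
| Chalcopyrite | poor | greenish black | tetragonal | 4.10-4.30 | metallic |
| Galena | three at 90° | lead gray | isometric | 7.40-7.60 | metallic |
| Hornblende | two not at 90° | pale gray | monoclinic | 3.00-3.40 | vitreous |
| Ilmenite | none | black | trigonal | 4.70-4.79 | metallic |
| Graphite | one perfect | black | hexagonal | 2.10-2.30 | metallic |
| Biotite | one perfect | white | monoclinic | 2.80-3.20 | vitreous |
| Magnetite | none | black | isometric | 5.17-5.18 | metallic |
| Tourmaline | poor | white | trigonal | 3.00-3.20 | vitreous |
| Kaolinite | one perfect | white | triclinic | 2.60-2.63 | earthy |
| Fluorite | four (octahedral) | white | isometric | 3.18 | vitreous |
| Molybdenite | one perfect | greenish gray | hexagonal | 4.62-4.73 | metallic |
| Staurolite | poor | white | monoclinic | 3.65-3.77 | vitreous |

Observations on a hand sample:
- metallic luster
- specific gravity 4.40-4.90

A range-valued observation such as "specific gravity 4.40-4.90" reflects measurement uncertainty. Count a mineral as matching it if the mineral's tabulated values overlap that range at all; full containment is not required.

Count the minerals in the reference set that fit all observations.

Metallic luster: narrows the field to Pyrite, Hematite, Chalcopyrite, Galena, Ilmenite, Graphite, Magnetite, Molybdenite.
Specific gravity 4.40-4.90: Ilmenite, Molybdenite remain.
The minerals that satisfy all observations are Ilmenite, Molybdenite.
That is 2 minerals.

2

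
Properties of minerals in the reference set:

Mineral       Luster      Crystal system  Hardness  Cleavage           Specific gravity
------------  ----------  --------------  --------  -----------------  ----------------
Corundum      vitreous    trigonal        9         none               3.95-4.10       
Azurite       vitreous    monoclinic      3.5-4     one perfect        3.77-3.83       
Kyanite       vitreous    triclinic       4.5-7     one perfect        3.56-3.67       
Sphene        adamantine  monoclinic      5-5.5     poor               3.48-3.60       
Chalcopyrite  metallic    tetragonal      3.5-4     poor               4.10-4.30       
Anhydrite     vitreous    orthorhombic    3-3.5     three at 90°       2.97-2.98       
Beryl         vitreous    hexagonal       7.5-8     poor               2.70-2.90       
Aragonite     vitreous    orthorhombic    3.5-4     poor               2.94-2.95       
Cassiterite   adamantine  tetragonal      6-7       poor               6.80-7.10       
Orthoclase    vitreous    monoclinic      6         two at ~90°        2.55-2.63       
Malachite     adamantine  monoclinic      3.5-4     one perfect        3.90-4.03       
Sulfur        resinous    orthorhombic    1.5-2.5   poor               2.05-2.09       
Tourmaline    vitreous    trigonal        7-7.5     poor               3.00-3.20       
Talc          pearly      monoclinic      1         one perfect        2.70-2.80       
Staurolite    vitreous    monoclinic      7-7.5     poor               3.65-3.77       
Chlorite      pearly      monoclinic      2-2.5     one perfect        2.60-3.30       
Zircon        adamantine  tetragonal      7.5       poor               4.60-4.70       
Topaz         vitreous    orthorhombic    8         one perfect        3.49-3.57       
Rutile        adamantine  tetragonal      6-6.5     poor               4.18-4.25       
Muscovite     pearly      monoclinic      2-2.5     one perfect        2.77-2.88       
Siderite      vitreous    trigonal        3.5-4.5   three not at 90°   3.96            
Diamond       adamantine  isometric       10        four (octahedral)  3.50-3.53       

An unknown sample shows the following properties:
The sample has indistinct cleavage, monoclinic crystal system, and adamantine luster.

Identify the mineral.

Indistinct cleavage: only Sphene, Chalcopyrite, Beryl, Aragonite, Cassiterite, Sulfur, Tourmaline, Staurolite, Zircon, Rutile remain.
Monoclinic crystal system: Sphene, Staurolite remain.
Adamantine luster is inconsistent with Staurolite.
The only mineral consistent with every observation is Sphene.

Sphene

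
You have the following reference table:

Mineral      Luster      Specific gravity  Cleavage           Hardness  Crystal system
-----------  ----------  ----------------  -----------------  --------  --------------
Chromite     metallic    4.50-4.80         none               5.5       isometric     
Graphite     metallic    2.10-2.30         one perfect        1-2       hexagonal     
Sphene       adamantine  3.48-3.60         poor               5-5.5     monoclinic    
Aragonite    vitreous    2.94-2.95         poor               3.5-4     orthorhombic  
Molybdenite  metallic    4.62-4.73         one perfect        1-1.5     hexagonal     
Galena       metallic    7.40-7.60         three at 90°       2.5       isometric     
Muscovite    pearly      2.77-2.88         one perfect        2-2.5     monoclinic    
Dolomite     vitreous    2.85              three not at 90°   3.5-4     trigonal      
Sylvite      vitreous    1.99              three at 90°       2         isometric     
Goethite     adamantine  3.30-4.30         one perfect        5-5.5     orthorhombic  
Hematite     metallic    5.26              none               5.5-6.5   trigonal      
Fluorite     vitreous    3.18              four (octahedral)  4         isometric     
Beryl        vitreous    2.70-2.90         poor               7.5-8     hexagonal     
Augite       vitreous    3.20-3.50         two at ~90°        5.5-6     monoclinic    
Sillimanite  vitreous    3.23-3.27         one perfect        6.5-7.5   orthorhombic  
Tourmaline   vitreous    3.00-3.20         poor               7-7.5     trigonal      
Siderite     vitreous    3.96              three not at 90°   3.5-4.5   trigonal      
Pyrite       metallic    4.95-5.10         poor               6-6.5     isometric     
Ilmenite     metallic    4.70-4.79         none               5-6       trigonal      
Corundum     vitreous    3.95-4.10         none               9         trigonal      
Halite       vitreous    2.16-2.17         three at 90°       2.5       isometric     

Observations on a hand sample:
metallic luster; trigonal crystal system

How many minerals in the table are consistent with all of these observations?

2

Metallic luster — leaves Chromite, Graphite, Molybdenite, Galena, Hematite, Pyrite, Ilmenite.
Trigonal crystal system — leaves Hematite, Ilmenite.
Remaining candidates: Hematite, Ilmenite.
That is 2 minerals.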